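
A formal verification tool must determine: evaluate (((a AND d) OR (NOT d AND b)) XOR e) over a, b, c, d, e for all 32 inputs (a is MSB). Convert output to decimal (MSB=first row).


Formula: (((a AND d) OR (NOT d AND b)) XOR e) over a, b, c, d, e (32 rows)
Evaluate each row (bits = a,b,c,d,e, MSB first):
  row 0 [00000]: (((0 AND 0) OR (NOT 0 AND 0)) XOR 0) -> 0
  row 1 [00001]: (((0 AND 0) OR (NOT 0 AND 0)) XOR 1) -> 1
  row 2 [00010]: (((0 AND 1) OR (NOT 1 AND 0)) XOR 0) -> 0
  row 3 [00011]: (((0 AND 1) OR (NOT 1 AND 0)) XOR 1) -> 1
  row 4 [00100]: (((0 AND 0) OR (NOT 0 AND 0)) XOR 0) -> 0
  row 5 [00101]: (((0 AND 0) OR (NOT 0 AND 0)) XOR 1) -> 1
  row 6 [00110]: (((0 AND 1) OR (NOT 1 AND 0)) XOR 0) -> 0
  row 7 [00111]: (((0 AND 1) OR (NOT 1 AND 0)) XOR 1) -> 1
  row 8 [01000]: (((0 AND 0) OR (NOT 0 AND 1)) XOR 0) -> 1
  row 9 [01001]: (((0 AND 0) OR (NOT 0 AND 1)) XOR 1) -> 0
  row 10 [01010]: (((0 AND 1) OR (NOT 1 AND 1)) XOR 0) -> 0
  row 11 [01011]: (((0 AND 1) OR (NOT 1 AND 1)) XOR 1) -> 1
  row 12 [01100]: (((0 AND 0) OR (NOT 0 AND 1)) XOR 0) -> 1
  row 13 [01101]: (((0 AND 0) OR (NOT 0 AND 1)) XOR 1) -> 0
  row 14 [01110]: (((0 AND 1) OR (NOT 1 AND 1)) XOR 0) -> 0
  row 15 [01111]: (((0 AND 1) OR (NOT 1 AND 1)) XOR 1) -> 1
  row 16 [10000]: (((1 AND 0) OR (NOT 0 AND 0)) XOR 0) -> 0
  row 17 [10001]: (((1 AND 0) OR (NOT 0 AND 0)) XOR 1) -> 1
  row 18 [10010]: (((1 AND 1) OR (NOT 1 AND 0)) XOR 0) -> 1
  row 19 [10011]: (((1 AND 1) OR (NOT 1 AND 0)) XOR 1) -> 0
  row 20 [10100]: (((1 AND 0) OR (NOT 0 AND 0)) XOR 0) -> 0
  row 21 [10101]: (((1 AND 0) OR (NOT 0 AND 0)) XOR 1) -> 1
  row 22 [10110]: (((1 AND 1) OR (NOT 1 AND 0)) XOR 0) -> 1
  row 23 [10111]: (((1 AND 1) OR (NOT 1 AND 0)) XOR 1) -> 0
  row 24 [11000]: (((1 AND 0) OR (NOT 0 AND 1)) XOR 0) -> 1
  row 25 [11001]: (((1 AND 0) OR (NOT 0 AND 1)) XOR 1) -> 0
  row 26 [11010]: (((1 AND 1) OR (NOT 1 AND 1)) XOR 0) -> 1
  row 27 [11011]: (((1 AND 1) OR (NOT 1 AND 1)) XOR 1) -> 0
  row 28 [11100]: (((1 AND 0) OR (NOT 0 AND 1)) XOR 0) -> 1
  row 29 [11101]: (((1 AND 0) OR (NOT 0 AND 1)) XOR 1) -> 0
  row 30 [11110]: (((1 AND 1) OR (NOT 1 AND 1)) XOR 0) -> 1
  row 31 [11111]: (((1 AND 1) OR (NOT 1 AND 1)) XOR 1) -> 0
Full result column, 4 rows per line (a,b,c fixed per line; d,e runs 00..11 left to right):
  rows 0-3 [a,b,c=000]: 0101  = hex 5
  rows 4-7 [a,b,c=001]: 0101  = hex 5
  rows 8-11 [a,b,c=010]: 1001  = hex 9
  rows 12-15 [a,b,c=011]: 1001  = hex 9
  rows 16-19 [a,b,c=100]: 0110  = hex 6
  rows 20-23 [a,b,c=101]: 0110  = hex 6
  rows 24-27 [a,b,c=110]: 1010  = hex A
  rows 28-31 [a,b,c=111]: 1010  = hex A
Output column (row 0 .. row 31) = 01010101100110010110011010101010
Output column grouped in 4s = 0101 0101 1001 1001 0110 0110 1010 1010 = 0x559966AA
Convert to decimal digit by digit (value = value*16 + digit):
  5 -> 5
  5*16 + 5 = 85
  85*16 + 9 = 1369
  1369*16 + 9 = 21913
  21913*16 + 6 = 350614
  350614*16 + 6 = 5609830
  5609830*16 + 10 (A) = 89757290
  89757290*16 + 10 (A) = 1436116650
Decimal = 1436116650

1436116650


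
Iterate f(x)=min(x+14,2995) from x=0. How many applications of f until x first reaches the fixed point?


Step 1: x=0, cap=2995, increment=14
Step 2: x grows by 14 each step until capped at 2995; fixed point is x=2995
Step 3: iterations = ceil(2995/14) = 214

214


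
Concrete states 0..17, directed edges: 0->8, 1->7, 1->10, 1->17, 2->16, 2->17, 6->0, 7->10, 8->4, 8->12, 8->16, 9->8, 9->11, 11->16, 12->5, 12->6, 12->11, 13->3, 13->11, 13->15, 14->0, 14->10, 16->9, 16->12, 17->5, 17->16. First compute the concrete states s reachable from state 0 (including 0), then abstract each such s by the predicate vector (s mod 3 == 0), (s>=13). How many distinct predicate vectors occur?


BFS from 0:
Concrete reachable: {0, 4, 5, 6, 8, 9, 11, 12, 16}
Abstract via predicates (s mod 3 == 0), (s>=13):
  (0,0) <- {4, 5, 8, 11}
  (0,1) <- {16}
  (1,0) <- {0, 6, 9, 12}
Distinct abstract states = 3

3


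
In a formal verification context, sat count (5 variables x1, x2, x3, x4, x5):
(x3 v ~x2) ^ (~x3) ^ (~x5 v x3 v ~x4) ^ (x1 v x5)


CNF with 4 clauses over 5 vars (32 assignments).
An assignment satisfies CNF iff every clause has >=1 true literal.
Check each row (bits = x1,x2,x3,x4,x5; clause T/F shown):
  row 0 [00000]: clauses=TTTF -> 0
  row 1 [00001]: clauses=TTTT -> 1
  row 2 [00010]: clauses=TTTF -> 0
  row 3 [00011]: clauses=TTFT -> 0
  row 4 [00100]: clauses=TFTF -> 0
  row 5 [00101]: clauses=TFTT -> 0
  row 6 [00110]: clauses=TFTF -> 0
  row 7 [00111]: clauses=TFTT -> 0
  row 8 [01000]: clauses=FTTF -> 0
  row 9 [01001]: clauses=FTTT -> 0
  row 10 [01010]: clauses=FTTF -> 0
  row 11 [01011]: clauses=FTFT -> 0
  row 12 [01100]: clauses=TFTF -> 0
  row 13 [01101]: clauses=TFTT -> 0
  row 14 [01110]: clauses=TFTF -> 0
  row 15 [01111]: clauses=TFTT -> 0
  row 16 [10000]: clauses=TTTT -> 1
  row 17 [10001]: clauses=TTTT -> 1
  row 18 [10010]: clauses=TTTT -> 1
  row 19 [10011]: clauses=TTFT -> 0
  row 20 [10100]: clauses=TFTT -> 0
  row 21 [10101]: clauses=TFTT -> 0
  row 22 [10110]: clauses=TFTT -> 0
  row 23 [10111]: clauses=TFTT -> 0
  row 24 [11000]: clauses=FTTT -> 0
  row 25 [11001]: clauses=FTTT -> 0
  row 26 [11010]: clauses=FTTT -> 0
  row 27 [11011]: clauses=FTFT -> 0
  row 28 [11100]: clauses=TFTT -> 0
  row 29 [11101]: clauses=TFTT -> 0
  row 30 [11110]: clauses=TFTT -> 0
  row 31 [11111]: clauses=TFTT -> 0
Full result column, 8 rows per line (x1,x2 fixed per line; x3,x4,x5 runs 000..111 left to right):
  rows 0-7 [x1,x2=00]: 01000000  (ones: 1)
  rows 8-15 [x1,x2=01]: 00000000  (ones: 0)
  rows 16-23 [x1,x2=10]: 11100000  (ones: 3)
  rows 24-31 [x1,x2=11]: 00000000  (ones: 0)
Satisfying assignments = 1+0+3+0 = 4

4


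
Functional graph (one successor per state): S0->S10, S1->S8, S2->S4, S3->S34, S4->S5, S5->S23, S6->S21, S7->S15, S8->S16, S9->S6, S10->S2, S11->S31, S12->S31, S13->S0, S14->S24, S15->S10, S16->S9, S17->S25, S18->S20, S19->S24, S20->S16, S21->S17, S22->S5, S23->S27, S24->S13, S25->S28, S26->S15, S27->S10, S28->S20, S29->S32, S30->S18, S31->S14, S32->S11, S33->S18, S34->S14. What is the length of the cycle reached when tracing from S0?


Trace from S0 until a state repeats:
  S0 -> S10 -> S2 -> S4 -> S5 -> S23 -> S27 -> S10
S10 first seen at step 1, revisited at step 7.
Cycle length = 7 - 1 = 6

6


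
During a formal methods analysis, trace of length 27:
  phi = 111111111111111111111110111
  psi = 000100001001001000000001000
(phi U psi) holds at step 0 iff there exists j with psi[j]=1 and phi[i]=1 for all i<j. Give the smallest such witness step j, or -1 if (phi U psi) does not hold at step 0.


(phi U psi) at 0: need smallest j with psi[j]=1 and phi[i]=1 for all i in [0,j).
Scan from step 0:
  step 0: phi=1, psi=0 -> continue
  step 1: phi=1, psi=0 -> continue
  step 2: phi=1, psi=0 -> continue
  step 3: psi=1 and phi held for [0,3) -> witness found
Witness step = 3

3


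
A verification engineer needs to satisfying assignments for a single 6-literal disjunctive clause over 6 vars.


Step 1: Total=2^6=64
Step 2: Unsat when all 6 false: 2^0=1
Step 3: Sat=64-1=63

63


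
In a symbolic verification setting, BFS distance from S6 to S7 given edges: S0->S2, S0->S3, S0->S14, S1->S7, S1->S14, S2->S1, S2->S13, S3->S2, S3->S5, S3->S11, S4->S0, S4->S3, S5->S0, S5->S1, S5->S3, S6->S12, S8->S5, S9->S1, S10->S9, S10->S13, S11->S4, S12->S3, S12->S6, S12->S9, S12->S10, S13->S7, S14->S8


BFS layer-by-layer from S6:
  dist 0: {S6}
  dist 1: {S12}
  dist 2: {S3, S9, S10}
  dist 3: {S1, S2, S5, S11, S13}
  dist 4: {S0, S4, S7, S14}
  -> S7 reached at distance 4
Shortest path length = 4

4


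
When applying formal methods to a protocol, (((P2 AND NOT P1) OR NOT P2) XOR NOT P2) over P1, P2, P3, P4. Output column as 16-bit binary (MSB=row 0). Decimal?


Formula: (((P2 AND NOT P1) OR NOT P2) XOR NOT P2) over P1, P2, P3, P4 (16 rows)
Evaluate each row (bits = P1,P2,P3,P4, MSB first):
  row 0 [0000]: (((0 AND NOT 0) OR NOT 0) XOR NOT 0) -> 0
  row 1 [0001]: (((0 AND NOT 0) OR NOT 0) XOR NOT 0) -> 0
  row 2 [0010]: (((0 AND NOT 0) OR NOT 0) XOR NOT 0) -> 0
  row 3 [0011]: (((0 AND NOT 0) OR NOT 0) XOR NOT 0) -> 0
  row 4 [0100]: (((1 AND NOT 0) OR NOT 1) XOR NOT 1) -> 1
  row 5 [0101]: (((1 AND NOT 0) OR NOT 1) XOR NOT 1) -> 1
  row 6 [0110]: (((1 AND NOT 0) OR NOT 1) XOR NOT 1) -> 1
  row 7 [0111]: (((1 AND NOT 0) OR NOT 1) XOR NOT 1) -> 1
  row 8 [1000]: (((0 AND NOT 1) OR NOT 0) XOR NOT 0) -> 0
  row 9 [1001]: (((0 AND NOT 1) OR NOT 0) XOR NOT 0) -> 0
  row 10 [1010]: (((0 AND NOT 1) OR NOT 0) XOR NOT 0) -> 0
  row 11 [1011]: (((0 AND NOT 1) OR NOT 0) XOR NOT 0) -> 0
  row 12 [1100]: (((1 AND NOT 1) OR NOT 1) XOR NOT 1) -> 0
  row 13 [1101]: (((1 AND NOT 1) OR NOT 1) XOR NOT 1) -> 0
  row 14 [1110]: (((1 AND NOT 1) OR NOT 1) XOR NOT 1) -> 0
  row 15 [1111]: (((1 AND NOT 1) OR NOT 1) XOR NOT 1) -> 0
Full result column, 4 rows per line (P1,P2 fixed per line; P3,P4 runs 00..11 left to right):
  rows 0-3 [P1,P2=00]: 0000  = hex 0
  rows 4-7 [P1,P2=01]: 1111  = hex F
  rows 8-11 [P1,P2=10]: 0000  = hex 0
  rows 12-15 [P1,P2=11]: 0000  = hex 0
Output column (row 0 .. row 15) = 0000111100000000
Output column grouped in 4s = 0000 1111 0000 0000 = 0x0F00
Convert to decimal digit by digit (value = value*16 + digit):
  0 -> 0
  0*16 + 15 (F) = 15
  15*16 + 0 = 240
  240*16 + 0 = 3840
Decimal = 3840

3840


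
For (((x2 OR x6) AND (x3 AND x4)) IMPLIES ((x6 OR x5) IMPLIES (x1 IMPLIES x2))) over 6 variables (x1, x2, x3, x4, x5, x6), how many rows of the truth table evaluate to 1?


Formula: (((x2 OR x6) AND (x3 AND x4)) IMPLIES ((x6 OR x5) IMPLIES (x1 IMPLIES x2))) over 6 vars (64 rows)
Evaluate each row (x1, x2, x3, x4, x5, x6 as bits, MSB first):
  row 0 [000000]: (((0 OR 0) AND (0 AND 0)) IMPLIES ((0 OR 0) IMPLIES (0 IMPLIES 0))) -> 1
  row 1 [000001]: (((0 OR 1) AND (0 AND 0)) IMPLIES ((1 OR 0) IMPLIES (0 IMPLIES 0))) -> 1
  row 2 [000010]: (((0 OR 0) AND (0 AND 0)) IMPLIES ((0 OR 1) IMPLIES (0 IMPLIES 0))) -> 1
  row 3 [000011]: (((0 OR 1) AND (0 AND 0)) IMPLIES ((1 OR 1) IMPLIES (0 IMPLIES 0))) -> 1
  row 4 [000100]: (((0 OR 0) AND (0 AND 1)) IMPLIES ((0 OR 0) IMPLIES (0 IMPLIES 0))) -> 1
  (every remaining row is evaluated the same way; all 64 results are listed next)
Full result column, 8 rows per line (x1,x2,x3 fixed per line; x4,x5,x6 runs 000..111 left to right):
  rows 0-7 [x1,x2,x3=000]: 11111111  (ones: 8)
  rows 8-15 [x1,x2,x3=001]: 11111111  (ones: 8)
  rows 16-23 [x1,x2,x3=010]: 11111111  (ones: 8)
  rows 24-31 [x1,x2,x3=011]: 11111111  (ones: 8)
  rows 32-39 [x1,x2,x3=100]: 11111111  (ones: 8)
  rows 40-47 [x1,x2,x3=101]: 11111010  (ones: 6)
  rows 48-55 [x1,x2,x3=110]: 11111111  (ones: 8)
  rows 56-63 [x1,x2,x3=111]: 11111111  (ones: 8)
Count of 1-rows = 8+8+8+8+8+6+8+8 = 62

62


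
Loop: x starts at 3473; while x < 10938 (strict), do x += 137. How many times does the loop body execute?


Step 1: x goes from 3473 toward 10938 by 137; the body runs while x<10938, so iterations = ceil((bound-start)/step)
Step 2: Distance=7465
Step 3: ceil(7465/137)=55

55


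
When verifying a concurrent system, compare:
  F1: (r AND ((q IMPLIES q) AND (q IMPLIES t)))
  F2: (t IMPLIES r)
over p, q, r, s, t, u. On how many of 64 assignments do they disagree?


F1 = (r AND ((q IMPLIES q) AND (q IMPLIES t)))
F2 = (t IMPLIES r)
Evaluate both on each of 64 rows (bits = p,q,r,s,t,u):
  row 0 [000000]: F1=0 F2=1 (differ) -> 1
  row 1 [000001]: F1=0 F2=1 (differ) -> 1
  row 2 [000010]: F1=0 F2=0 -> 0
  row 3 [000011]: F1=0 F2=0 -> 0
  row 4 [000100]: F1=0 F2=1 (differ) -> 1
  (every remaining row is evaluated the same way; all 64 results are listed next)
Full result column, 8 rows per line (p,q,r fixed per line; s,t,u runs 000..111 left to right):
  rows 0-7 [p,q,r=000]: 11001100  (ones: 4)
  rows 8-15 [p,q,r=001]: 00000000  (ones: 0)
  rows 16-23 [p,q,r=010]: 11001100  (ones: 4)
  rows 24-31 [p,q,r=011]: 11001100  (ones: 4)
  rows 32-39 [p,q,r=100]: 11001100  (ones: 4)
  rows 40-47 [p,q,r=101]: 00000000  (ones: 0)
  rows 48-55 [p,q,r=110]: 11001100  (ones: 4)
  rows 56-63 [p,q,r=111]: 11001100  (ones: 4)
Disagreements = 4+0+4+4+4+0+4+4 = 24

24


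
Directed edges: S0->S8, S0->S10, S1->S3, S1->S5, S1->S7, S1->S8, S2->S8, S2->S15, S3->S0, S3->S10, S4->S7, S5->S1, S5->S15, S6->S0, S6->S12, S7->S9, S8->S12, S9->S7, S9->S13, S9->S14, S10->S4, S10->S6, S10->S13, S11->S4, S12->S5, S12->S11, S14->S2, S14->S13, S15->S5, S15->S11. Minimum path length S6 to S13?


BFS layer-by-layer from S6:
  dist 0: {S6}
  dist 1: {S0, S12}
  dist 2: {S5, S8, S10, S11}
  dist 3: {S1, S4, S13, S15}
  -> S13 reached at distance 3
Shortest path length = 3

3


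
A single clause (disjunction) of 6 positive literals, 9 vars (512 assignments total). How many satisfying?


Step 1: Total=2^9=512
Step 2: Unsat when all 6 false: 2^3=8
Step 3: Sat=512-8=504

504


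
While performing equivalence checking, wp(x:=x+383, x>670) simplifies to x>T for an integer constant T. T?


Formula: wp(x:=E, P) = P[E/x] (substitute E for x in postcondition)
Step 1: Postcondition: x>670
Step 2: Substitute x+383 for x: x+383>670
Step 3: Solve for x: x > 670-383 = 287

287


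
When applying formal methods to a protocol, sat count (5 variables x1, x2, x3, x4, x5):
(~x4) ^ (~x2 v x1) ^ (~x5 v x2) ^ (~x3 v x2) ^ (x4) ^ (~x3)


CNF with 6 clauses over 5 vars (32 assignments).
An assignment satisfies CNF iff every clause has >=1 true literal.
Check each row (bits = x1,x2,x3,x4,x5; clause T/F shown):
  row 0 [00000]: clauses=TTTTFT -> 0
  row 1 [00001]: clauses=TTFTFT -> 0
  row 2 [00010]: clauses=FTTTTT -> 0
  row 3 [00011]: clauses=FTFTTT -> 0
  row 4 [00100]: clauses=TTTFFF -> 0
  row 5 [00101]: clauses=TTFFFF -> 0
  row 6 [00110]: clauses=FTTFTF -> 0
  row 7 [00111]: clauses=FTFFTF -> 0
  row 8 [01000]: clauses=TFTTFT -> 0
  row 9 [01001]: clauses=TFTTFT -> 0
  row 10 [01010]: clauses=FFTTTT -> 0
  row 11 [01011]: clauses=FFTTTT -> 0
  row 12 [01100]: clauses=TFTTFF -> 0
  row 13 [01101]: clauses=TFTTFF -> 0
  row 14 [01110]: clauses=FFTTTF -> 0
  row 15 [01111]: clauses=FFTTTF -> 0
  row 16 [10000]: clauses=TTTTFT -> 0
  row 17 [10001]: clauses=TTFTFT -> 0
  row 18 [10010]: clauses=FTTTTT -> 0
  row 19 [10011]: clauses=FTFTTT -> 0
  row 20 [10100]: clauses=TTTFFF -> 0
  row 21 [10101]: clauses=TTFFFF -> 0
  row 22 [10110]: clauses=FTTFTF -> 0
  row 23 [10111]: clauses=FTFFTF -> 0
  row 24 [11000]: clauses=TTTTFT -> 0
  row 25 [11001]: clauses=TTTTFT -> 0
  row 26 [11010]: clauses=FTTTTT -> 0
  row 27 [11011]: clauses=FTTTTT -> 0
  row 28 [11100]: clauses=TTTTFF -> 0
  row 29 [11101]: clauses=TTTTFF -> 0
  row 30 [11110]: clauses=FTTTTF -> 0
  row 31 [11111]: clauses=FTTTTF -> 0
Full result column, 8 rows per line (x1,x2 fixed per line; x3,x4,x5 runs 000..111 left to right):
  rows 0-7 [x1,x2=00]: 00000000  (ones: 0)
  rows 8-15 [x1,x2=01]: 00000000  (ones: 0)
  rows 16-23 [x1,x2=10]: 00000000  (ones: 0)
  rows 24-31 [x1,x2=11]: 00000000  (ones: 0)
Satisfying assignments = 0+0+0+0 = 0

0


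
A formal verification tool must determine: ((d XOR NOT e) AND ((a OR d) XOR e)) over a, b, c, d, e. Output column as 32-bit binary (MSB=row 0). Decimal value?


Formula: ((d XOR NOT e) AND ((a OR d) XOR e)) over a, b, c, d, e (32 rows)
Evaluate each row (bits = a,b,c,d,e, MSB first):
  row 0 [00000]: ((0 XOR NOT 0) AND ((0 OR 0) XOR 0)) -> 0
  row 1 [00001]: ((0 XOR NOT 1) AND ((0 OR 0) XOR 1)) -> 0
  row 2 [00010]: ((1 XOR NOT 0) AND ((0 OR 1) XOR 0)) -> 0
  row 3 [00011]: ((1 XOR NOT 1) AND ((0 OR 1) XOR 1)) -> 0
  row 4 [00100]: ((0 XOR NOT 0) AND ((0 OR 0) XOR 0)) -> 0
  row 5 [00101]: ((0 XOR NOT 1) AND ((0 OR 0) XOR 1)) -> 0
  row 6 [00110]: ((1 XOR NOT 0) AND ((0 OR 1) XOR 0)) -> 0
  row 7 [00111]: ((1 XOR NOT 1) AND ((0 OR 1) XOR 1)) -> 0
  row 8 [01000]: ((0 XOR NOT 0) AND ((0 OR 0) XOR 0)) -> 0
  row 9 [01001]: ((0 XOR NOT 1) AND ((0 OR 0) XOR 1)) -> 0
  row 10 [01010]: ((1 XOR NOT 0) AND ((0 OR 1) XOR 0)) -> 0
  row 11 [01011]: ((1 XOR NOT 1) AND ((0 OR 1) XOR 1)) -> 0
  row 12 [01100]: ((0 XOR NOT 0) AND ((0 OR 0) XOR 0)) -> 0
  row 13 [01101]: ((0 XOR NOT 1) AND ((0 OR 0) XOR 1)) -> 0
  row 14 [01110]: ((1 XOR NOT 0) AND ((0 OR 1) XOR 0)) -> 0
  row 15 [01111]: ((1 XOR NOT 1) AND ((0 OR 1) XOR 1)) -> 0
  row 16 [10000]: ((0 XOR NOT 0) AND ((1 OR 0) XOR 0)) -> 1
  row 17 [10001]: ((0 XOR NOT 1) AND ((1 OR 0) XOR 1)) -> 0
  row 18 [10010]: ((1 XOR NOT 0) AND ((1 OR 1) XOR 0)) -> 0
  row 19 [10011]: ((1 XOR NOT 1) AND ((1 OR 1) XOR 1)) -> 0
  row 20 [10100]: ((0 XOR NOT 0) AND ((1 OR 0) XOR 0)) -> 1
  row 21 [10101]: ((0 XOR NOT 1) AND ((1 OR 0) XOR 1)) -> 0
  row 22 [10110]: ((1 XOR NOT 0) AND ((1 OR 1) XOR 0)) -> 0
  row 23 [10111]: ((1 XOR NOT 1) AND ((1 OR 1) XOR 1)) -> 0
  row 24 [11000]: ((0 XOR NOT 0) AND ((1 OR 0) XOR 0)) -> 1
  row 25 [11001]: ((0 XOR NOT 1) AND ((1 OR 0) XOR 1)) -> 0
  row 26 [11010]: ((1 XOR NOT 0) AND ((1 OR 1) XOR 0)) -> 0
  row 27 [11011]: ((1 XOR NOT 1) AND ((1 OR 1) XOR 1)) -> 0
  row 28 [11100]: ((0 XOR NOT 0) AND ((1 OR 0) XOR 0)) -> 1
  row 29 [11101]: ((0 XOR NOT 1) AND ((1 OR 0) XOR 1)) -> 0
  row 30 [11110]: ((1 XOR NOT 0) AND ((1 OR 1) XOR 0)) -> 0
  row 31 [11111]: ((1 XOR NOT 1) AND ((1 OR 1) XOR 1)) -> 0
Full result column, 4 rows per line (a,b,c fixed per line; d,e runs 00..11 left to right):
  rows 0-3 [a,b,c=000]: 0000  = hex 0
  rows 4-7 [a,b,c=001]: 0000  = hex 0
  rows 8-11 [a,b,c=010]: 0000  = hex 0
  rows 12-15 [a,b,c=011]: 0000  = hex 0
  rows 16-19 [a,b,c=100]: 1000  = hex 8
  rows 20-23 [a,b,c=101]: 1000  = hex 8
  rows 24-27 [a,b,c=110]: 1000  = hex 8
  rows 28-31 [a,b,c=111]: 1000  = hex 8
Output column (row 0 .. row 31) = 00000000000000001000100010001000
Output column grouped in 4s = 0000 0000 0000 0000 1000 1000 1000 1000 = 0x00008888
Convert to decimal digit by digit (value = value*16 + digit):
  0 -> 0
  0*16 + 0 = 0
  0*16 + 0 = 0
  0*16 + 0 = 0
  0*16 + 8 = 8
  8*16 + 8 = 136
  136*16 + 8 = 2184
  2184*16 + 8 = 34952
Decimal = 34952

34952


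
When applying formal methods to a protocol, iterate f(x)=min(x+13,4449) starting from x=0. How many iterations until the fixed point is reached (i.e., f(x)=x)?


Step 1: x=0, cap=4449, increment=13
Step 2: x grows by 13 each step until capped at 4449; fixed point is x=4449
Step 3: iterations = ceil(4449/13) = 343

343


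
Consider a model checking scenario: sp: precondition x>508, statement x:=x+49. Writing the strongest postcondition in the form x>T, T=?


Formula: sp(P, x:=E) = exists old_x. (x = E[old_x/x]) AND P[old_x/x] (old_x is the value of x before the assignment; eliminate old_x by solving x = E[old_x/x] for old_x)
Step 1: Precondition P: x>508, i.e. old_x > 508
Step 2: Assignment gives x = old_x + 49, so old_x = x - 49
Step 3: Substitute into P: x - 49 > 508
Step 4: Simplify: x > 508+49 = 557

557


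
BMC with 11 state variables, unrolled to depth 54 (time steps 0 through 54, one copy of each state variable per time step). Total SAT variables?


BMC unrolls to depth k, creating one copy of each state var for steps 0..k.
Step count = 54 + 1 = 55 (steps 0 through 54)
Vars per step = 11
Total = 11 * 55 = 605

605


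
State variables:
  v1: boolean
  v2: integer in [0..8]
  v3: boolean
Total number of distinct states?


State space = product of domain sizes of all variables.
Domain sizes:
  v1 (boolean): 2
  v2 (integer in [0..8]): 9
  v3 (boolean): 2
Product = 2 * 9 * 2 = 36

36


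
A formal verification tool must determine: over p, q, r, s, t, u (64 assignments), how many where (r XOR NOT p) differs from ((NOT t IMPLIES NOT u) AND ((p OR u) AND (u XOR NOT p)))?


F1 = (r XOR NOT p)
F2 = ((NOT t IMPLIES NOT u) AND ((p OR u) AND (u XOR NOT p)))
Evaluate both on each of 64 rows (bits = p,q,r,s,t,u):
  row 0 [000000]: F1=1 F2=0 (differ) -> 1
  row 1 [000001]: F1=1 F2=0 (differ) -> 1
  row 2 [000010]: F1=1 F2=0 (differ) -> 1
  row 3 [000011]: F1=1 F2=0 (differ) -> 1
  row 4 [000100]: F1=1 F2=0 (differ) -> 1
  (every remaining row is evaluated the same way; all 64 results are listed next)
Full result column, 8 rows per line (p,q,r fixed per line; s,t,u runs 000..111 left to right):
  rows 0-7 [p,q,r=000]: 11111111  (ones: 8)
  rows 8-15 [p,q,r=001]: 00000000  (ones: 0)
  rows 16-23 [p,q,r=010]: 11111111  (ones: 8)
  rows 24-31 [p,q,r=011]: 00000000  (ones: 0)
  rows 32-39 [p,q,r=100]: 00010001  (ones: 2)
  rows 40-47 [p,q,r=101]: 11101110  (ones: 6)
  rows 48-55 [p,q,r=110]: 00010001  (ones: 2)
  rows 56-63 [p,q,r=111]: 11101110  (ones: 6)
Disagreements = 8+0+8+0+2+6+2+6 = 32

32


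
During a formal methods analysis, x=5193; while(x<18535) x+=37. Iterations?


Step 1: x goes from 5193 toward 18535 by 37; the body runs while x<18535, so iterations = ceil((bound-start)/step)
Step 2: Distance=13342
Step 3: ceil(13342/37)=361

361


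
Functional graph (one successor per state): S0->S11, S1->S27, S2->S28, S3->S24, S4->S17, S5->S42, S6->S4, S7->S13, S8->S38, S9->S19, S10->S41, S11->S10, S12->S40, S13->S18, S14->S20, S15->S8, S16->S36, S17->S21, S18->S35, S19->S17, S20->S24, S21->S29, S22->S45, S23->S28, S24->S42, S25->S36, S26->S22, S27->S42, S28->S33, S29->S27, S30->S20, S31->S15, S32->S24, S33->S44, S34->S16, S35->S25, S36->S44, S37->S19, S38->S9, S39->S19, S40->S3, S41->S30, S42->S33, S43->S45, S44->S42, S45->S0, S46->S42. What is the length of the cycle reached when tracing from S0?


Trace from S0 until a state repeats:
  S0 -> S11 -> S10 -> S41 -> S30 -> S20 -> S24 -> S42 -> S33 -> S44 -> S42
S42 first seen at step 7, revisited at step 10.
Cycle length = 10 - 7 = 3

3


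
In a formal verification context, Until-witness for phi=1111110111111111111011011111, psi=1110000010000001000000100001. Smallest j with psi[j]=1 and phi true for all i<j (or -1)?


(phi U psi) at 0: need smallest j with psi[j]=1 and phi[i]=1 for all i in [0,j).
Scan from step 0:
  step 0: psi=1 and phi held for [0,0) -> witness found
Witness step = 0

0


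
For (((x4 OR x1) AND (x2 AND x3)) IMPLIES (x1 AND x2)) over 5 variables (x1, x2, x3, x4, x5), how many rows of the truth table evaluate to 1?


Formula: (((x4 OR x1) AND (x2 AND x3)) IMPLIES (x1 AND x2)) over 5 vars (32 rows)
Evaluate each row (x1, x2, x3, x4, x5 as bits, MSB first):
  row 0 [00000]: (((0 OR 0) AND (0 AND 0)) IMPLIES (0 AND 0)) -> 1
  row 1 [00001]: (((0 OR 0) AND (0 AND 0)) IMPLIES (0 AND 0)) -> 1
  row 2 [00010]: (((1 OR 0) AND (0 AND 0)) IMPLIES (0 AND 0)) -> 1
  row 3 [00011]: (((1 OR 0) AND (0 AND 0)) IMPLIES (0 AND 0)) -> 1
  row 4 [00100]: (((0 OR 0) AND (0 AND 1)) IMPLIES (0 AND 0)) -> 1
  row 5 [00101]: (((0 OR 0) AND (0 AND 1)) IMPLIES (0 AND 0)) -> 1
  row 6 [00110]: (((1 OR 0) AND (0 AND 1)) IMPLIES (0 AND 0)) -> 1
  row 7 [00111]: (((1 OR 0) AND (0 AND 1)) IMPLIES (0 AND 0)) -> 1
  row 8 [01000]: (((0 OR 0) AND (1 AND 0)) IMPLIES (0 AND 1)) -> 1
  row 9 [01001]: (((0 OR 0) AND (1 AND 0)) IMPLIES (0 AND 1)) -> 1
  row 10 [01010]: (((1 OR 0) AND (1 AND 0)) IMPLIES (0 AND 1)) -> 1
  row 11 [01011]: (((1 OR 0) AND (1 AND 0)) IMPLIES (0 AND 1)) -> 1
  row 12 [01100]: (((0 OR 0) AND (1 AND 1)) IMPLIES (0 AND 1)) -> 1
  row 13 [01101]: (((0 OR 0) AND (1 AND 1)) IMPLIES (0 AND 1)) -> 1
  row 14 [01110]: (((1 OR 0) AND (1 AND 1)) IMPLIES (0 AND 1)) -> 0
  row 15 [01111]: (((1 OR 0) AND (1 AND 1)) IMPLIES (0 AND 1)) -> 0
  row 16 [10000]: (((0 OR 1) AND (0 AND 0)) IMPLIES (1 AND 0)) -> 1
  row 17 [10001]: (((0 OR 1) AND (0 AND 0)) IMPLIES (1 AND 0)) -> 1
  row 18 [10010]: (((1 OR 1) AND (0 AND 0)) IMPLIES (1 AND 0)) -> 1
  row 19 [10011]: (((1 OR 1) AND (0 AND 0)) IMPLIES (1 AND 0)) -> 1
  row 20 [10100]: (((0 OR 1) AND (0 AND 1)) IMPLIES (1 AND 0)) -> 1
  row 21 [10101]: (((0 OR 1) AND (0 AND 1)) IMPLIES (1 AND 0)) -> 1
  row 22 [10110]: (((1 OR 1) AND (0 AND 1)) IMPLIES (1 AND 0)) -> 1
  row 23 [10111]: (((1 OR 1) AND (0 AND 1)) IMPLIES (1 AND 0)) -> 1
  row 24 [11000]: (((0 OR 1) AND (1 AND 0)) IMPLIES (1 AND 1)) -> 1
  row 25 [11001]: (((0 OR 1) AND (1 AND 0)) IMPLIES (1 AND 1)) -> 1
  row 26 [11010]: (((1 OR 1) AND (1 AND 0)) IMPLIES (1 AND 1)) -> 1
  row 27 [11011]: (((1 OR 1) AND (1 AND 0)) IMPLIES (1 AND 1)) -> 1
  row 28 [11100]: (((0 OR 1) AND (1 AND 1)) IMPLIES (1 AND 1)) -> 1
  row 29 [11101]: (((0 OR 1) AND (1 AND 1)) IMPLIES (1 AND 1)) -> 1
  row 30 [11110]: (((1 OR 1) AND (1 AND 1)) IMPLIES (1 AND 1)) -> 1
  row 31 [11111]: (((1 OR 1) AND (1 AND 1)) IMPLIES (1 AND 1)) -> 1
Full result column, 8 rows per line (x1,x2 fixed per line; x3,x4,x5 runs 000..111 left to right):
  rows 0-7 [x1,x2=00]: 11111111  (ones: 8)
  rows 8-15 [x1,x2=01]: 11111100  (ones: 6)
  rows 16-23 [x1,x2=10]: 11111111  (ones: 8)
  rows 24-31 [x1,x2=11]: 11111111  (ones: 8)
Count of 1-rows = 8+6+8+8 = 30

30


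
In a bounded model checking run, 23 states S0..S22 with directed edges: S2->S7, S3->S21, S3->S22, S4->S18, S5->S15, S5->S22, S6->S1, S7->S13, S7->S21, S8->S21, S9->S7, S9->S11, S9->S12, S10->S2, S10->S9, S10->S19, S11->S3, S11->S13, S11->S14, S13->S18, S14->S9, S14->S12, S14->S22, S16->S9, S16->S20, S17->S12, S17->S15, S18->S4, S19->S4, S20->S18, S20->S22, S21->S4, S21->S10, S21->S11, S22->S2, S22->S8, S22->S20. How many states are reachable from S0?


BFS from S0:
  layer 0: {S0}
Reachable set: {S0}
Count = 1

1


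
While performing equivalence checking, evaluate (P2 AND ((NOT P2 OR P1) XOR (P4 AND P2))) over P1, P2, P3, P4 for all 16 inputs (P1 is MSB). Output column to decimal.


Formula: (P2 AND ((NOT P2 OR P1) XOR (P4 AND P2))) over P1, P2, P3, P4 (16 rows)
Evaluate each row (bits = P1,P2,P3,P4, MSB first):
  row 0 [0000]: (0 AND ((NOT 0 OR 0) XOR (0 AND 0))) -> 0
  row 1 [0001]: (0 AND ((NOT 0 OR 0) XOR (1 AND 0))) -> 0
  row 2 [0010]: (0 AND ((NOT 0 OR 0) XOR (0 AND 0))) -> 0
  row 3 [0011]: (0 AND ((NOT 0 OR 0) XOR (1 AND 0))) -> 0
  row 4 [0100]: (1 AND ((NOT 1 OR 0) XOR (0 AND 1))) -> 0
  row 5 [0101]: (1 AND ((NOT 1 OR 0) XOR (1 AND 1))) -> 1
  row 6 [0110]: (1 AND ((NOT 1 OR 0) XOR (0 AND 1))) -> 0
  row 7 [0111]: (1 AND ((NOT 1 OR 0) XOR (1 AND 1))) -> 1
  row 8 [1000]: (0 AND ((NOT 0 OR 1) XOR (0 AND 0))) -> 0
  row 9 [1001]: (0 AND ((NOT 0 OR 1) XOR (1 AND 0))) -> 0
  row 10 [1010]: (0 AND ((NOT 0 OR 1) XOR (0 AND 0))) -> 0
  row 11 [1011]: (0 AND ((NOT 0 OR 1) XOR (1 AND 0))) -> 0
  row 12 [1100]: (1 AND ((NOT 1 OR 1) XOR (0 AND 1))) -> 1
  row 13 [1101]: (1 AND ((NOT 1 OR 1) XOR (1 AND 1))) -> 0
  row 14 [1110]: (1 AND ((NOT 1 OR 1) XOR (0 AND 1))) -> 1
  row 15 [1111]: (1 AND ((NOT 1 OR 1) XOR (1 AND 1))) -> 0
Full result column, 4 rows per line (P1,P2 fixed per line; P3,P4 runs 00..11 left to right):
  rows 0-3 [P1,P2=00]: 0000  = hex 0
  rows 4-7 [P1,P2=01]: 0101  = hex 5
  rows 8-11 [P1,P2=10]: 0000  = hex 0
  rows 12-15 [P1,P2=11]: 1010  = hex A
Output column (row 0 .. row 15) = 0000010100001010
Output column grouped in 4s = 0000 0101 0000 1010 = 0x050A
Convert to decimal digit by digit (value = value*16 + digit):
  0 -> 0
  0*16 + 5 = 5
  5*16 + 0 = 80
  80*16 + 10 (A) = 1290
Decimal = 1290

1290


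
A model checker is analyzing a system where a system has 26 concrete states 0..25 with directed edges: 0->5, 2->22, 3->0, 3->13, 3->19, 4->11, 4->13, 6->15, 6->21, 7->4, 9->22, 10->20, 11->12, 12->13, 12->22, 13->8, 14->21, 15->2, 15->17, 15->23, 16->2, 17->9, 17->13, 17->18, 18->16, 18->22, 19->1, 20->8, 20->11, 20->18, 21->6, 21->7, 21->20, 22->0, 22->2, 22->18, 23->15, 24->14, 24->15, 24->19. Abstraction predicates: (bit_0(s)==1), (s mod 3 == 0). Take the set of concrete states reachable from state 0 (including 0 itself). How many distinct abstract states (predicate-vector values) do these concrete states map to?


BFS from 0:
Concrete reachable: {0, 5}
Abstract via predicates (bit_0(s)==1), (s mod 3 == 0):
  (0,1) <- {0}
  (1,0) <- {5}
Distinct abstract states = 2

2


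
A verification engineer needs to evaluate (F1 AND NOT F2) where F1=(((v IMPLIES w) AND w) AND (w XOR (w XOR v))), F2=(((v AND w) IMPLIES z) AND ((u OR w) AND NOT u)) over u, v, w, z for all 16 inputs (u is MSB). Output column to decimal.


F1 = (((v IMPLIES w) AND w) AND (w XOR (w XOR v)))
F2 = (((v AND w) IMPLIES z) AND ((u OR w) AND NOT u))
Counterexample to F1=>F2 is where F1=1 and F2=0.
Evaluate each row (bits = u,v,w,z, MSB first):
  row 0 [0000]: F1=0 F2=0 -> F1&~F2 -> 0
  row 1 [0001]: F1=0 F2=0 -> F1&~F2 -> 0
  row 2 [0010]: F1=0 F2=1 -> F1&~F2 -> 0
  row 3 [0011]: F1=0 F2=1 -> F1&~F2 -> 0
  row 4 [0100]: F1=0 F2=0 -> F1&~F2 -> 0
  row 5 [0101]: F1=0 F2=0 -> F1&~F2 -> 0
  row 6 [0110]: F1=1 F2=0 -> F1&~F2 -> 1
  row 7 [0111]: F1=1 F2=1 -> F1&~F2 -> 0
  row 8 [1000]: F1=0 F2=0 -> F1&~F2 -> 0
  row 9 [1001]: F1=0 F2=0 -> F1&~F2 -> 0
  row 10 [1010]: F1=0 F2=0 -> F1&~F2 -> 0
  row 11 [1011]: F1=0 F2=0 -> F1&~F2 -> 0
  row 12 [1100]: F1=0 F2=0 -> F1&~F2 -> 0
  row 13 [1101]: F1=0 F2=0 -> F1&~F2 -> 0
  row 14 [1110]: F1=1 F2=0 -> F1&~F2 -> 1
  row 15 [1111]: F1=1 F2=0 -> F1&~F2 -> 1
Full result column, 4 rows per line (u,v fixed per line; w,z runs 00..11 left to right):
  rows 0-3 [u,v=00]: 0000  = hex 0
  rows 4-7 [u,v=01]: 0010  = hex 2
  rows 8-11 [u,v=10]: 0000  = hex 0
  rows 12-15 [u,v=11]: 0011  = hex 3
Counterexample vector (row 0 .. row 15) = 0000001000000011
Output column grouped in 4s = 0000 0010 0000 0011 = 0x0203
Convert to decimal digit by digit (value = value*16 + digit):
  0 -> 0
  0*16 + 2 = 2
  2*16 + 0 = 32
  32*16 + 3 = 515
Decimal = 515

515


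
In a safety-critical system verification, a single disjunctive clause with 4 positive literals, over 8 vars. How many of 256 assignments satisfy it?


Step 1: Total=2^8=256
Step 2: Unsat when all 4 false: 2^4=16
Step 3: Sat=256-16=240

240


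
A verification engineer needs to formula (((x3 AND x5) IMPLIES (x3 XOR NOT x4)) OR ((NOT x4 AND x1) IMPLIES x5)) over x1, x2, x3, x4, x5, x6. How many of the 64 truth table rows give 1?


Formula: (((x3 AND x5) IMPLIES (x3 XOR NOT x4)) OR ((NOT x4 AND x1) IMPLIES x5)) over 6 vars (64 rows)
Evaluate each row (x1, x2, x3, x4, x5, x6 as bits, MSB first):
  row 0 [000000]: (((0 AND 0) IMPLIES (0 XOR NOT 0)) OR ((NOT 0 AND 0) IMPLIES 0)) -> 1
  row 1 [000001]: (((0 AND 0) IMPLIES (0 XOR NOT 0)) OR ((NOT 0 AND 0) IMPLIES 0)) -> 1
  row 2 [000010]: (((0 AND 1) IMPLIES (0 XOR NOT 0)) OR ((NOT 0 AND 0) IMPLIES 1)) -> 1
  row 3 [000011]: (((0 AND 1) IMPLIES (0 XOR NOT 0)) OR ((NOT 0 AND 0) IMPLIES 1)) -> 1
  row 4 [000100]: (((0 AND 0) IMPLIES (0 XOR NOT 1)) OR ((NOT 1 AND 0) IMPLIES 0)) -> 1
  (every remaining row is evaluated the same way; all 64 results are listed next)
Full result column, 8 rows per line (x1,x2,x3 fixed per line; x4,x5,x6 runs 000..111 left to right):
  rows 0-7 [x1,x2,x3=000]: 11111111  (ones: 8)
  rows 8-15 [x1,x2,x3=001]: 11111111  (ones: 8)
  rows 16-23 [x1,x2,x3=010]: 11111111  (ones: 8)
  rows 24-31 [x1,x2,x3=011]: 11111111  (ones: 8)
  rows 32-39 [x1,x2,x3=100]: 11111111  (ones: 8)
  rows 40-47 [x1,x2,x3=101]: 11111111  (ones: 8)
  rows 48-55 [x1,x2,x3=110]: 11111111  (ones: 8)
  rows 56-63 [x1,x2,x3=111]: 11111111  (ones: 8)
Count of 1-rows = 8+8+8+8+8+8+8+8 = 64

64


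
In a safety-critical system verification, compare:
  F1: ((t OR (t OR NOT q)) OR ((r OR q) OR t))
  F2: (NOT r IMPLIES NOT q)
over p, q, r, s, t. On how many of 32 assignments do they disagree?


F1 = ((t OR (t OR NOT q)) OR ((r OR q) OR t))
F2 = (NOT r IMPLIES NOT q)
Evaluate both on each of 32 rows (bits = p,q,r,s,t):
  row 0 [00000]: F1=1 F2=1 -> 0
  row 1 [00001]: F1=1 F2=1 -> 0
  row 2 [00010]: F1=1 F2=1 -> 0
  row 3 [00011]: F1=1 F2=1 -> 0
  row 4 [00100]: F1=1 F2=1 -> 0
  row 5 [00101]: F1=1 F2=1 -> 0
  row 6 [00110]: F1=1 F2=1 -> 0
  row 7 [00111]: F1=1 F2=1 -> 0
  row 8 [01000]: F1=1 F2=0 (differ) -> 1
  row 9 [01001]: F1=1 F2=0 (differ) -> 1
  row 10 [01010]: F1=1 F2=0 (differ) -> 1
  row 11 [01011]: F1=1 F2=0 (differ) -> 1
  row 12 [01100]: F1=1 F2=1 -> 0
  row 13 [01101]: F1=1 F2=1 -> 0
  row 14 [01110]: F1=1 F2=1 -> 0
  row 15 [01111]: F1=1 F2=1 -> 0
  row 16 [10000]: F1=1 F2=1 -> 0
  row 17 [10001]: F1=1 F2=1 -> 0
  row 18 [10010]: F1=1 F2=1 -> 0
  row 19 [10011]: F1=1 F2=1 -> 0
  row 20 [10100]: F1=1 F2=1 -> 0
  row 21 [10101]: F1=1 F2=1 -> 0
  row 22 [10110]: F1=1 F2=1 -> 0
  row 23 [10111]: F1=1 F2=1 -> 0
  row 24 [11000]: F1=1 F2=0 (differ) -> 1
  row 25 [11001]: F1=1 F2=0 (differ) -> 1
  row 26 [11010]: F1=1 F2=0 (differ) -> 1
  row 27 [11011]: F1=1 F2=0 (differ) -> 1
  row 28 [11100]: F1=1 F2=1 -> 0
  row 29 [11101]: F1=1 F2=1 -> 0
  row 30 [11110]: F1=1 F2=1 -> 0
  row 31 [11111]: F1=1 F2=1 -> 0
Full result column, 8 rows per line (p,q fixed per line; r,s,t runs 000..111 left to right):
  rows 0-7 [p,q=00]: 00000000  (ones: 0)
  rows 8-15 [p,q=01]: 11110000  (ones: 4)
  rows 16-23 [p,q=10]: 00000000  (ones: 0)
  rows 24-31 [p,q=11]: 11110000  (ones: 4)
Disagreements = 0+4+0+4 = 8

8


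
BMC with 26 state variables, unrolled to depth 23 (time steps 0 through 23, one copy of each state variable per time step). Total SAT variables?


BMC unrolls to depth k, creating one copy of each state var for steps 0..k.
Step count = 23 + 1 = 24 (steps 0 through 23)
Vars per step = 26
Total = 26 * 24 = 624

624


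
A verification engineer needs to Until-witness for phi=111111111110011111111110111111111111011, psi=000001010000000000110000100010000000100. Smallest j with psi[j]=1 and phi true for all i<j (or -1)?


(phi U psi) at 0: need smallest j with psi[j]=1 and phi[i]=1 for all i in [0,j).
Scan from step 0:
  step 0: phi=1, psi=0 -> continue
  step 1: phi=1, psi=0 -> continue
  step 2: phi=1, psi=0 -> continue
  step 3: phi=1, psi=0 -> continue
  step 5: psi=1 and phi held for [0,5) -> witness found
Witness step = 5

5


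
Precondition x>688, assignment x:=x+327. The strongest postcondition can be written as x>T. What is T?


Formula: sp(P, x:=E) = exists old_x. (x = E[old_x/x]) AND P[old_x/x] (old_x is the value of x before the assignment; eliminate old_x by solving x = E[old_x/x] for old_x)
Step 1: Precondition P: x>688, i.e. old_x > 688
Step 2: Assignment gives x = old_x + 327, so old_x = x - 327
Step 3: Substitute into P: x - 327 > 688
Step 4: Simplify: x > 688+327 = 1015

1015


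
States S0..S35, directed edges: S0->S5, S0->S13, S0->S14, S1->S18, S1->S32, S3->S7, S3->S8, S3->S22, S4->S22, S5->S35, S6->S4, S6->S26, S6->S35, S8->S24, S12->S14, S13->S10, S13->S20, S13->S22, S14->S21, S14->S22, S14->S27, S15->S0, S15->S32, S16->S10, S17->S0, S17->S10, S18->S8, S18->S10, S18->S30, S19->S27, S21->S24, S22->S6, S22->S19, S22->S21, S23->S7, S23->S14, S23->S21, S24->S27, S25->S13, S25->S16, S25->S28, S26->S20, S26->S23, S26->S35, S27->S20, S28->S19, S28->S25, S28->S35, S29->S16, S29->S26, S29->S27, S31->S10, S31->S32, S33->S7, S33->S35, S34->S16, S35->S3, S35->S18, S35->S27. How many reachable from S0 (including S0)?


BFS from S0:
  layer 0: {S0}
  layer 1: {S5, S13, S14}
  layer 2: {S10, S20, S21, S22, S27, S35}
  layer 3: {S3, S6, S18, S19, S24}
  layer 4: {S4, S7, S8, S26, S30}
  layer 5: {S23}
Reachable set: {S0, S3, S4, S5, S6, S7, S8, S10, S13, S14, S18, S19, S20, S21, S22, S23, S24, S26, S27, S30, S35}
Count = 21

21


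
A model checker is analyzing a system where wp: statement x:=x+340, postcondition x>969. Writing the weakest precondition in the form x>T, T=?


Formula: wp(x:=E, P) = P[E/x] (substitute E for x in postcondition)
Step 1: Postcondition: x>969
Step 2: Substitute x+340 for x: x+340>969
Step 3: Solve for x: x > 969-340 = 629

629


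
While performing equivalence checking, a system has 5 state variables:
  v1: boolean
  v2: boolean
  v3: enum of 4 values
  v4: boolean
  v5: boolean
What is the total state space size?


State space = product of domain sizes of all variables.
Domain sizes:
  v1 (boolean): 2
  v2 (boolean): 2
  v3 (enum of 4 values): 4
  v4 (boolean): 2
  v5 (boolean): 2
Product = 2 * 2 * 4 * 2 * 2 = 64

64


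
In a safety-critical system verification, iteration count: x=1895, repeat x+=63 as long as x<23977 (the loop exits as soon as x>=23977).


Step 1: x goes from 1895 toward 23977 by 63; the body runs while x<23977, so iterations = ceil((bound-start)/step)
Step 2: Distance=22082
Step 3: ceil(22082/63)=351

351


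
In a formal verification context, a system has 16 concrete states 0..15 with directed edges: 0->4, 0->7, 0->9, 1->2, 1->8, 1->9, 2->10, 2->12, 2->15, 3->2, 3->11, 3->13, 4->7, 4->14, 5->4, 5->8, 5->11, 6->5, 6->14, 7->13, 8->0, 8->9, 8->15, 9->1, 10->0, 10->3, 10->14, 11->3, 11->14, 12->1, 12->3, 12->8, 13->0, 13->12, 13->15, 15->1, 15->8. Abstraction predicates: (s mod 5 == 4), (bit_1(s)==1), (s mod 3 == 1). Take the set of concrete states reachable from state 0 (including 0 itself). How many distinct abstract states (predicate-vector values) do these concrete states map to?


BFS from 0:
Concrete reachable: {0, 1, 2, 3, 4, 7, 8, 9, 10, 11, 12, 13, 14, 15}
Abstract via predicates (s mod 5 == 4), (bit_1(s)==1), (s mod 3 == 1):
  (0,0,0) <- {0, 8, 12}
  (0,0,1) <- {1, 13}
  (0,1,0) <- {2, 3, 11, 15}
  (0,1,1) <- {7, 10}
  (1,0,0) <- {9}
  (1,0,1) <- {4}
  (1,1,0) <- {14}
Distinct abstract states = 7

7


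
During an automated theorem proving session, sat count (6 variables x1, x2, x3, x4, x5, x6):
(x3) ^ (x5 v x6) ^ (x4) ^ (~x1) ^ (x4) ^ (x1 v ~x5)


CNF with 6 clauses over 6 vars (64 assignments).
An assignment satisfies CNF iff every clause has >=1 true literal.
Check each row (bits = x1,x2,x3,x4,x5,x6; clause T/F shown):
  row 0 [000000]: clauses=FFFTFT -> 0
  row 1 [000001]: clauses=FTFTFT -> 0
  row 2 [000010]: clauses=FTFTFF -> 0
  row 3 [000011]: clauses=FTFTFF -> 0
  row 4 [000100]: clauses=FFTTTT -> 0
  (every remaining row is evaluated the same way; all 64 results are listed next)
Full result column, 8 rows per line (x1,x2,x3 fixed per line; x4,x5,x6 runs 000..111 left to right):
  rows 0-7 [x1,x2,x3=000]: 00000000  (ones: 0)
  rows 8-15 [x1,x2,x3=001]: 00000100  (ones: 1)
  rows 16-23 [x1,x2,x3=010]: 00000000  (ones: 0)
  rows 24-31 [x1,x2,x3=011]: 00000100  (ones: 1)
  rows 32-39 [x1,x2,x3=100]: 00000000  (ones: 0)
  rows 40-47 [x1,x2,x3=101]: 00000000  (ones: 0)
  rows 48-55 [x1,x2,x3=110]: 00000000  (ones: 0)
  rows 56-63 [x1,x2,x3=111]: 00000000  (ones: 0)
Satisfying assignments = 0+1+0+1+0+0+0+0 = 2

2


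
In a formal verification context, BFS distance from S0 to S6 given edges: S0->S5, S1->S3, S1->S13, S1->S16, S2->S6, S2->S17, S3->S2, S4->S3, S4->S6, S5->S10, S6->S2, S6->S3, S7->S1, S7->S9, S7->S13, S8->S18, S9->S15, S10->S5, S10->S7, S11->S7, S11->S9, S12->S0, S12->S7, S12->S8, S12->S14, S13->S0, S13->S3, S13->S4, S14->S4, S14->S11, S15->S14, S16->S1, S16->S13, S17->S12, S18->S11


BFS layer-by-layer from S0:
  dist 0: {S0}
  dist 1: {S5}
  dist 2: {S10}
  dist 3: {S7}
  dist 4: {S1, S9, S13}
  dist 5: {S3, S4, S15, S16}
  dist 6: {S2, S6, S14}
  -> S6 reached at distance 6
Shortest path length = 6

6


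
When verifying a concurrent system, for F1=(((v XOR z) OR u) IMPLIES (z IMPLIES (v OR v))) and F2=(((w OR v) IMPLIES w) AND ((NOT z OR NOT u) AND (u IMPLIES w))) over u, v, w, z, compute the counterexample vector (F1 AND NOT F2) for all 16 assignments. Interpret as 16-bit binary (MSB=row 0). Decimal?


F1 = (((v XOR z) OR u) IMPLIES (z IMPLIES (v OR v)))
F2 = (((w OR v) IMPLIES w) AND ((NOT z OR NOT u) AND (u IMPLIES w)))
Counterexample to F1=>F2 is where F1=1 and F2=0.
Evaluate each row (bits = u,v,w,z, MSB first):
  row 0 [0000]: F1=1 F2=1 -> F1&~F2 -> 0
  row 1 [0001]: F1=0 F2=1 -> F1&~F2 -> 0
  row 2 [0010]: F1=1 F2=1 -> F1&~F2 -> 0
  row 3 [0011]: F1=0 F2=1 -> F1&~F2 -> 0
  row 4 [0100]: F1=1 F2=0 -> F1&~F2 -> 1
  row 5 [0101]: F1=1 F2=0 -> F1&~F2 -> 1
  row 6 [0110]: F1=1 F2=1 -> F1&~F2 -> 0
  row 7 [0111]: F1=1 F2=1 -> F1&~F2 -> 0
  row 8 [1000]: F1=1 F2=0 -> F1&~F2 -> 1
  row 9 [1001]: F1=0 F2=0 -> F1&~F2 -> 0
  row 10 [1010]: F1=1 F2=1 -> F1&~F2 -> 0
  row 11 [1011]: F1=0 F2=0 -> F1&~F2 -> 0
  row 12 [1100]: F1=1 F2=0 -> F1&~F2 -> 1
  row 13 [1101]: F1=1 F2=0 -> F1&~F2 -> 1
  row 14 [1110]: F1=1 F2=1 -> F1&~F2 -> 0
  row 15 [1111]: F1=1 F2=0 -> F1&~F2 -> 1
Full result column, 4 rows per line (u,v fixed per line; w,z runs 00..11 left to right):
  rows 0-3 [u,v=00]: 0000  = hex 0
  rows 4-7 [u,v=01]: 1100  = hex C
  rows 8-11 [u,v=10]: 1000  = hex 8
  rows 12-15 [u,v=11]: 1101  = hex D
Counterexample vector (row 0 .. row 15) = 0000110010001101
Output column grouped in 4s = 0000 1100 1000 1101 = 0x0C8D
Convert to decimal digit by digit (value = value*16 + digit):
  0 -> 0
  0*16 + 12 (C) = 12
  12*16 + 8 = 200
  200*16 + 13 (D) = 3213
Decimal = 3213

3213


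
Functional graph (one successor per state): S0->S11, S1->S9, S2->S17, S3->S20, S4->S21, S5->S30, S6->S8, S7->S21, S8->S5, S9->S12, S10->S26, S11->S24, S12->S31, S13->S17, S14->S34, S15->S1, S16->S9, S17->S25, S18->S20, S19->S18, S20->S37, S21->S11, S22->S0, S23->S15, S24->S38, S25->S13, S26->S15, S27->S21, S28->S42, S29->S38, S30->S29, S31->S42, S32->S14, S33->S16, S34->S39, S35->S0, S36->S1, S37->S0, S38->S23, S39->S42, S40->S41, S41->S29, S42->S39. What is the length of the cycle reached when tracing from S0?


Trace from S0 until a state repeats:
  S0 -> S11 -> S24 -> S38 -> S23 -> S15 -> S1 -> S9 -> S12 -> S31 -> S42 -> S39 -> S42
S42 first seen at step 10, revisited at step 12.
Cycle length = 12 - 10 = 2

2
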